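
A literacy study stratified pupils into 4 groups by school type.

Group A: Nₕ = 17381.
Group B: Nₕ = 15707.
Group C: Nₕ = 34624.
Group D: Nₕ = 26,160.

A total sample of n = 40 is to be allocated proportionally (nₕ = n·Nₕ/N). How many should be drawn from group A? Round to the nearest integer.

N = 17381 + 15707 + 34624 + 26160 = 93872.
n_A = 40·17381/93872 = 7.406... → 7.

7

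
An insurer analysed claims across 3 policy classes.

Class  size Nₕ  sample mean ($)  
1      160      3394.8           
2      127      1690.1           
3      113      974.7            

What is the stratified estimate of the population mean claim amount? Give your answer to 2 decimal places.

N = 160 + 127 + 113 = 400.
Weight each subgroup mean by Nₕ/N and sum.
Σ Nₕx̄ₕ = 160·3394.8 + 127·1690.1 + 113·974.7 = 543168 + 214642.7 + 110141.1 = 867951.8.
Divide by N: 867951.8 / 400 = 2169.8795 → 2169.88.

2169.88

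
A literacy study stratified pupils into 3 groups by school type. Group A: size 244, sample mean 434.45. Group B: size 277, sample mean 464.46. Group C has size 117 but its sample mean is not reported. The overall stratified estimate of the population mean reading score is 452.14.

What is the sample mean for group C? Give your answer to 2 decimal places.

459.86

N = 244 + 277 + 117 = 638.
Overall total = μ·N = 452.14·638 = 288465.32.
Subtract the known strata: 244·434.45 + 277·464.46 = 234661.22.
Remaining total for group C: 288465.32 − 234661.22 = 53804.1.
Divide by its size: 53804.1 / 117 = 459.8641... → 459.86.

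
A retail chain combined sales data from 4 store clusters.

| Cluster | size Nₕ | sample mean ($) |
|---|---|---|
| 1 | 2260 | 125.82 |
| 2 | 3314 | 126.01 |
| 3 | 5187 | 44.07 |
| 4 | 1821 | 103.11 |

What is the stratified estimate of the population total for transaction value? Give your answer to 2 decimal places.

Population total = Σ Nₕ·x̄ₕ (each stratum's size times its mean).
2260·125.82 + 3314·126.01 + 5187·44.07 + 1821·103.11 = 284353.2 + 417597.14 + 228591.09 + 187763.31 = 1118304.74.

1118304.74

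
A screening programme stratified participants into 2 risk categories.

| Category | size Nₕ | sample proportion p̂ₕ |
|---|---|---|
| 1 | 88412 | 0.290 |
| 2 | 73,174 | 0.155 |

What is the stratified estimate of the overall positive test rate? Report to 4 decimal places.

N = 88412 + 73174 = 161586.
Overall proportion = Σ (Nₕ/N)·p̂ₕ.
Σ Nₕp̂ₕ = 25639.48 + 11341.97 = 36981.45.
36981.45 / 161586 = 0.228865... → 0.2289.

0.2289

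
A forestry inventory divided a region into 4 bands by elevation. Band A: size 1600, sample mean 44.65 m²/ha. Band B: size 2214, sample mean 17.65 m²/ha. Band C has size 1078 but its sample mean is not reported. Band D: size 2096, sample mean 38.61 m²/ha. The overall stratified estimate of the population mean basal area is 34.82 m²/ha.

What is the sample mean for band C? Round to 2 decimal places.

Σ Nₕx̄ₕ = N·μ, so 1078·x̄_C = 6988·34.82 − (1600·44.65 + 2214·17.65 + 2096·38.61).
= 243322.16 − 191443.66 = 51878.5.
x̄_C = 51878.5 / 1078 = 48.1248... → 48.12.

48.12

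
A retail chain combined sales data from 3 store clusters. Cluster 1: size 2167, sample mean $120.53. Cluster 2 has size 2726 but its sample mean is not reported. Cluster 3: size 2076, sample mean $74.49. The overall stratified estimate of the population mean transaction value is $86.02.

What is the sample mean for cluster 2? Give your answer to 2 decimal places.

N = 2167 + 2726 + 2076 = 6969.
Overall total = μ·N = 86.02·6969 = 599473.38.
Subtract the known strata: 2167·120.53 + 2076·74.49 = 415829.75.
Remaining total for cluster 2: 599473.38 − 415829.75 = 183643.63.
Divide by its size: 183643.63 / 2726 = 67.3674... → 67.37.

67.37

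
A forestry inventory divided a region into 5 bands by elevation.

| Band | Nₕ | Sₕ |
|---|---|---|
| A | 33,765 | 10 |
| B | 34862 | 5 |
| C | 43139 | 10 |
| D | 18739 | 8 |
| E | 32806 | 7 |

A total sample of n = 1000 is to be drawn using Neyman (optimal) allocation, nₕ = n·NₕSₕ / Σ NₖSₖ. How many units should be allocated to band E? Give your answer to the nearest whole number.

174

A: NₕSₕ = 33765·10 = 337650
B: NₕSₕ = 34862·5 = 174310
C: NₕSₕ = 43139·10 = 431390
D: NₕSₕ = 18739·8 = 149912
E: NₕSₕ = 32806·7 = 229642
Σ NₕSₕ = 1322904.
n_E = 1000·229642/1322904 = 173.589... → 174.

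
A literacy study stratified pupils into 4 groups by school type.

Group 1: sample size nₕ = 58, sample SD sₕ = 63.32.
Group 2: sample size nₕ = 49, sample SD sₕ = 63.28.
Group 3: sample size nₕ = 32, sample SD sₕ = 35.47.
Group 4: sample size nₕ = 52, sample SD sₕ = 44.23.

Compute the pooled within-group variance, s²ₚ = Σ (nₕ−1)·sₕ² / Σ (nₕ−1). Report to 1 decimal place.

2992.1

Degrees of freedom: 57 + 48 + 31 + 51 = 187.
Σ(nₕ−1)sₕ² = 57·4009.4224 + 48·4004.3584 + 31·1258.1209 + 51·1956.2929 = 559518.9658.
s²ₚ = 559518.9658 / 187 = 2992.080... → 2992.1.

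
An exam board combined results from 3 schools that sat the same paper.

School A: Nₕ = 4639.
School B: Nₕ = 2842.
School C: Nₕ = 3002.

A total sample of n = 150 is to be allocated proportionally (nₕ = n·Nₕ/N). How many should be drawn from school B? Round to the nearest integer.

41

N = 4639 + 2842 + 3002 = 10483.
n_B = 150·2842/10483 = 40.666... → 41.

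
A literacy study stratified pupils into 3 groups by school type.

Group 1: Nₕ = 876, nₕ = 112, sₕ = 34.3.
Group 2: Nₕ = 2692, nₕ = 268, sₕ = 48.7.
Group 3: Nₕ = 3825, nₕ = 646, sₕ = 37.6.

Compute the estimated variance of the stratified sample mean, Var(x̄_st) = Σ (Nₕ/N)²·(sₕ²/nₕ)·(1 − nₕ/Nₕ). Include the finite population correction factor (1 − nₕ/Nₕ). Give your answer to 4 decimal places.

1.6721

N = 7393; Wₕ = Nₕ/N.
group 1: (876/7393)²·34.3²/112·(1 − 112/876) = 0.1286253
group 2: (2692/7393)²·48.7²/268·(1 − 268/2692) = 1.0565484
group 3: (3825/7393)²·37.6²/646·(1 − 646/3825) = 0.4868820
Sum = 1.6720556 → 1.6721.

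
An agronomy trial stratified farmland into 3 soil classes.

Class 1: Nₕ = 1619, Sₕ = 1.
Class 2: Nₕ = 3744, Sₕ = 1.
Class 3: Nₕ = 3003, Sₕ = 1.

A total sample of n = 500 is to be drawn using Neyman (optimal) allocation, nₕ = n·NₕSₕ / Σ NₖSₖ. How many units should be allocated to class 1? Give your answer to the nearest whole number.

1: NₕSₕ = 1619·1 = 1619
2: NₕSₕ = 3744·1 = 3744
3: NₕSₕ = 3003·1 = 3003
Σ NₕSₕ = 8366.
n_1 = 500·1619/8366 = 96.761... → 97.

97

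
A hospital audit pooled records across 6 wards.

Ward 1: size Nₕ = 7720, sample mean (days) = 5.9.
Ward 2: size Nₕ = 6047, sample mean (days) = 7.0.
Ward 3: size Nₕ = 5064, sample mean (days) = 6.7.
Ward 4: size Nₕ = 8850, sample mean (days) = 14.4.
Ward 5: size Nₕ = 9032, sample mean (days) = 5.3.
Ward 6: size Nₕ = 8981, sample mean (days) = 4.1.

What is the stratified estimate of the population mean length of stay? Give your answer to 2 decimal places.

7.31

N = 7720 + 6047 + 5064 + 8850 + 9032 + 8981 = 45694.
Overall mean = Σ (Nₕ/N)·x̄ₕ — weight by population share, not a simple average.
Σ Nₕx̄ₕ = 7720·5.9 + 6047·7.0 + 5064·6.7 + 8850·14.4 + 9032·5.3 + 8981·4.1 = 45548 + 42329 + 33928.8 + 127440 + 47869.6 + 36822.1 = 333937.5.
Divide by N: 333937.5 / 45694 = 7.3081... → 7.31.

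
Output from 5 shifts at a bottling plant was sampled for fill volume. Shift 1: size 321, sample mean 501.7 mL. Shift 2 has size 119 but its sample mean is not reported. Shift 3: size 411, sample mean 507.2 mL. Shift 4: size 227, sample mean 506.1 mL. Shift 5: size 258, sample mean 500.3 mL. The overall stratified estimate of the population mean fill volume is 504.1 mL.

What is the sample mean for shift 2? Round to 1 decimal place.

Σ Nₕx̄ₕ = N·μ, so 119·x̄_2 = 1336·504.1 − (321·501.7 + 411·507.2 + 227·506.1 + 258·500.3).
= 673477.6 − 613467 = 60010.6.
x̄_2 = 60010.6 / 119 = 504.291... → 504.3.

504.3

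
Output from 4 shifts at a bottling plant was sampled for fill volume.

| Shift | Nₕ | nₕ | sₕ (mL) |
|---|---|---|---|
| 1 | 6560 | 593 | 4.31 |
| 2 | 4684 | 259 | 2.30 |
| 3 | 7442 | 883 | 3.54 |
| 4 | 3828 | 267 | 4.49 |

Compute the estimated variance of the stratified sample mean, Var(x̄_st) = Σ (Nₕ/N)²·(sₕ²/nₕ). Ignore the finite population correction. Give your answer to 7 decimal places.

N = 22514. Term for each stratum: Wₕ²sₕ²/nₕ.
Var(x̄_st) = 0.0026595135 + 0.0008840653 + 0.0015506716 + 0.0021828302 = 0.0072770806 → 0.0072771.

0.0072771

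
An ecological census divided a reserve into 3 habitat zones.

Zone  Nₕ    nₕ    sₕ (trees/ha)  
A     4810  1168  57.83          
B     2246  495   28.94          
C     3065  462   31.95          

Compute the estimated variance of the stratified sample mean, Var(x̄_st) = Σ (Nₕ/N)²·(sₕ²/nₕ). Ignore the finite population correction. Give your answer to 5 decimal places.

0.93266

N = 10121; Wₕ = Nₕ/N.
zone A: (4810/10121)²·57.83²/1168 = 0.64670593
zone B: (2246/10121)²·28.94²/495 = 0.08332293
zone C: (3065/10121)²·31.95²/462 = 0.20263472
Sum = 0.93266358 → 0.93266.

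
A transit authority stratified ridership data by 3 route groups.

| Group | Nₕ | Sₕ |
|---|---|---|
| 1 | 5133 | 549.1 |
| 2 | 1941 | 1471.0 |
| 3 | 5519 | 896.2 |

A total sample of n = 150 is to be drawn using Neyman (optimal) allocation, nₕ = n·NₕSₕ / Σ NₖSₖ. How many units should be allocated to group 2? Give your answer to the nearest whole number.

40

Σ NₕSₕ = 5133·549.1 + 1941·1471.0 + 5519·896.2 = 10619869.1.
Share for 2: 2855211/10619869.1 = 0.26886.
n_2 = 150 × 0.26886 = 40.328... → 40.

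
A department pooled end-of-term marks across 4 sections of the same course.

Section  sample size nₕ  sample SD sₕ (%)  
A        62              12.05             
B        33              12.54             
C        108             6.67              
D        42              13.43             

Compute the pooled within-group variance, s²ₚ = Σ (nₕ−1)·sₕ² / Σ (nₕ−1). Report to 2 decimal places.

108.07

A: (62−1)·12.05² = 61·145.2025 = 8857.3525
B: (33−1)·12.54² = 32·157.2516 = 5032.0512
C: (108−1)·6.67² = 107·44.4889 = 4760.3123
D: (42−1)·13.43² = 41·180.3649 = 7394.9609
Numerator = 26044.6769; denominator = Σ(nₕ−1) = 241.
s²ₚ = 26044.6769/241 = 108.0692... → 108.07.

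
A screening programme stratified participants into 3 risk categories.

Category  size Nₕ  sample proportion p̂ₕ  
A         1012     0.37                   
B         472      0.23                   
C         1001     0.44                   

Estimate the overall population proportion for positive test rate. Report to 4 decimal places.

N = 1012 + 472 + 1001 = 2485.
Overall proportion = Σ (Nₕ/N)·p̂ₕ.
Σ Nₕp̂ₕ = 374.44 + 108.56 + 440.44 = 923.44.
923.44 / 2485 = 0.371606... → 0.3716.

0.3716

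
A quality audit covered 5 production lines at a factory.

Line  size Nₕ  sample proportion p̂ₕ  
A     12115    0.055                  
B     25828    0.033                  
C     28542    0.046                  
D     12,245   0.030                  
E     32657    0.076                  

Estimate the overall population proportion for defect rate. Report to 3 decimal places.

N = 12115 + 25828 + 28542 + 12245 + 32657 = 111387.
Overall proportion = Σ (Nₕ/N)·p̂ₕ.
Σ Nₕp̂ₕ = 666.325 + 852.324 + 1312.932 + 367.35 + 2481.932 = 5680.863.
5680.863 / 111387 = 0.05100... → 0.051.

0.051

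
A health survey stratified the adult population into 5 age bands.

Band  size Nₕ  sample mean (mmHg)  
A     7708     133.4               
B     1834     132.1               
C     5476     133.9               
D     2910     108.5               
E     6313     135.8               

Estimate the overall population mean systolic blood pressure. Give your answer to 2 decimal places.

N = 24241; weights Wₕ = Nₕ/N = (0.3180, 0.0757, 0.2259, 0.1200, 0.2604).
x̄_st = Σ Wₕ·x̄ₕ = 0.3180·133.4 + 0.0757·132.1 + 0.2259·133.9 + 0.1200·108.5 + 0.2604·135.8 ≈ 131.0505...
→ 131.05.

131.05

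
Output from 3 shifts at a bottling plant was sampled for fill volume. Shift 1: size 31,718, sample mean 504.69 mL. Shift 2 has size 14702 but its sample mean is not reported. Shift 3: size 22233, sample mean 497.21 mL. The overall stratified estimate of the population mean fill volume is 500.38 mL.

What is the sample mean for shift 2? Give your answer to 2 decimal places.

N = 31718 + 14702 + 22233 = 68653.
Overall total = μ·N = 500.38·68653 = 34352588.14.
Subtract the known strata: 31718·504.69 + 22233·497.21 = 27062227.35.
Remaining total for shift 2: 34352588.14 − 27062227.35 = 7290360.79.
Divide by its size: 7290360.79 / 14702 = 495.8754... → 495.88.

495.88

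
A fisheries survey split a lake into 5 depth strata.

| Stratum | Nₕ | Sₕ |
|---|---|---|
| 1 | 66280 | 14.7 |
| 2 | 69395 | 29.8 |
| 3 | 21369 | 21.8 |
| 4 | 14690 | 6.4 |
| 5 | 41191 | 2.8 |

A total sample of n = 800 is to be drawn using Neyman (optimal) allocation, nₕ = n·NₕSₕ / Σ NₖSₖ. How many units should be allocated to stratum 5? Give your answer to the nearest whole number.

25

Σ NₕSₕ = 66280·14.7 + 69395·29.8 + 21369·21.8 + 14690·6.4 + 41191·2.8 = 3717482.
Share for 5: 115334.8/3717482 = 0.03102.
n_5 = 800 × 0.03102 = 24.820... → 25.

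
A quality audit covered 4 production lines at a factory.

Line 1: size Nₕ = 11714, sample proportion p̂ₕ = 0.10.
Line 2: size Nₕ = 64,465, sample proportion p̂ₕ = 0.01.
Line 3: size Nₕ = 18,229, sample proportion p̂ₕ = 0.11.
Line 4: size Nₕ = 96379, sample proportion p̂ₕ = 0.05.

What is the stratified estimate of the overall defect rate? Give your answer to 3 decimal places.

0.045

Wₕ = Nₕ/N with N = 190787: 0.0614, 0.3379, 0.0955, 0.5052.
p̂_st = 0.0614·0.10 + 0.3379·0.01 + 0.0955·0.11 + 0.5052·0.05 ≈ 0.04529... → 0.045.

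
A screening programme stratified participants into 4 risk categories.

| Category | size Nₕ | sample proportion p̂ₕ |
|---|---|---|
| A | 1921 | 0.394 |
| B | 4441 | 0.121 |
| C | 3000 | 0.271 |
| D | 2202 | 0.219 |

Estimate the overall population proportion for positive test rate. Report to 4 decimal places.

0.2239

N = 1921 + 4441 + 3000 + 2202 = 11564.
Overall proportion = Σ (Nₕ/N)·p̂ₕ.
Σ Nₕp̂ₕ = 756.874 + 537.361 + 813 + 482.238 = 2589.473.
2589.473 / 11564 = 0.223925... → 0.2239.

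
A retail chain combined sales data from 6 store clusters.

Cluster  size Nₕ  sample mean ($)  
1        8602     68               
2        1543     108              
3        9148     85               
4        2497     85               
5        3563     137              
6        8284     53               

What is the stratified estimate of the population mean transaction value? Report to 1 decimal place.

N = 8602 + 1543 + 9148 + 2497 + 3563 + 8284 = 33637.
Weight each subgroup mean by Nₕ/N and sum.
Σ Nₕx̄ₕ = 8602·68 + 1543·108 + 9148·85 + 2497·85 + 3563·137 + 8284·53 = 584936 + 166644 + 777580 + 212245 + 488131 + 439052 = 2668588.
Divide by N: 2668588 / 33637 = 79.335... → 79.3.

79.3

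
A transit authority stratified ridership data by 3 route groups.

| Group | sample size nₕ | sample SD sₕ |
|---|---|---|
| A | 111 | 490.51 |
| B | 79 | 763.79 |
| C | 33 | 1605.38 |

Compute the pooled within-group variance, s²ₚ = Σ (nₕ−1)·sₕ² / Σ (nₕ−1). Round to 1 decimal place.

A: (111−1)·490.51² = 110·240600.0601 = 26466006.611
B: (79−1)·763.79² = 78·583375.1641 = 45503262.7998
C: (33−1)·1605.38² = 32·2577244.9444 = 82471838.2208
Numerator = 154441107.6316; denominator = Σ(nₕ−1) = 220.
s²ₚ = 154441107.6316/220 = 702005.035... → 702005.0.

702005.0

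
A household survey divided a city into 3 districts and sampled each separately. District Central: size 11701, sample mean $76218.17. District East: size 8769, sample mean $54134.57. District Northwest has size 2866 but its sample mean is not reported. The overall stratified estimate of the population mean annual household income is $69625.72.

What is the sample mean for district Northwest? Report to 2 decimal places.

90108.50

Σ Nₕx̄ₕ = N·μ, so 2866·x̄_Northwest = 23336·69625.72 − (11701·76218.17 + 8769·54134.57).
= 1624785801.92 − 1366534851.5 = 258250950.42.
x̄_Northwest = 258250950.42 / 2866 = 90108.4963... → 90108.50.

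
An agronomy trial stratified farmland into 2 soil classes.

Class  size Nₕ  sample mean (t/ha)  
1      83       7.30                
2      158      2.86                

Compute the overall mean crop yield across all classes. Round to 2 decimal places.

4.39

N = 83 + 158 = 241.
The stratified mean weights each stratum mean by its population share Nₕ/N.
Σ Nₕx̄ₕ = 83·7.30 + 158·2.86 = 605.9 + 451.88 = 1057.78.
Divide by N: 1057.78 / 241 = 4.3891... → 4.39.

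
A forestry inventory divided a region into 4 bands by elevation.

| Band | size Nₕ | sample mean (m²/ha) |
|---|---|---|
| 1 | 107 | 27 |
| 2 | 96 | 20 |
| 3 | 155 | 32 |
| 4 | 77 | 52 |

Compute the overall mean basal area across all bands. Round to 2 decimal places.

31.66

x̄_st = (Σ Nₕx̄ₕ) / (Σ Nₕ) = (107·27 + 96·20 + 155·32 + 77·52) / 435
= 13773 / 435 = 31.6621... → 31.66.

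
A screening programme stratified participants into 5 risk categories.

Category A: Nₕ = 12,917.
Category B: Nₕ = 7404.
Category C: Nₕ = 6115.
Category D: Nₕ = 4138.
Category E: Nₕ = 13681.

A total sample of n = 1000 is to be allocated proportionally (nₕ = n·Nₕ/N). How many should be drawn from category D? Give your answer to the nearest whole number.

94

N = 12917 + 7404 + 6115 + 4138 + 13681 = 44255.
n_D = 1000·4138/44255 = 93.504... → 94.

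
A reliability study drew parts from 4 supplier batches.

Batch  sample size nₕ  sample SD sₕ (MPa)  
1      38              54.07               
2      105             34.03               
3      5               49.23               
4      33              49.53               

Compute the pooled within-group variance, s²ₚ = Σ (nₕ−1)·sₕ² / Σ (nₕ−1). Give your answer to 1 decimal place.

1789.9

Degrees of freedom: 37 + 104 + 4 + 32 = 177.
Σ(nₕ−1)sₕ² = 37·2923.5649 + 104·1158.0409 + 4·2423.5929 + 32·2453.2209 = 316805.5953.
s²ₚ = 316805.5953 / 177 = 1789.862... → 1789.9.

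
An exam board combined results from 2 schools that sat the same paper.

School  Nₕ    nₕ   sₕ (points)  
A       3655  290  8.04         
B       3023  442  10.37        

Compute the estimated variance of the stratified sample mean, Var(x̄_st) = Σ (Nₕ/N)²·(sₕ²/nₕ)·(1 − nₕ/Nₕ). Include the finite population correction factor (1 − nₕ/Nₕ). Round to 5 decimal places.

0.10404

N = 6678; Wₕ = Nₕ/N.
school A: (3655/6678)²·8.04²/290·(1 − 290/3655) = 0.06147432
school B: (3023/6678)²·10.37²/442·(1 − 442/3023) = 0.04256656
Sum = 0.10404088 → 0.10404.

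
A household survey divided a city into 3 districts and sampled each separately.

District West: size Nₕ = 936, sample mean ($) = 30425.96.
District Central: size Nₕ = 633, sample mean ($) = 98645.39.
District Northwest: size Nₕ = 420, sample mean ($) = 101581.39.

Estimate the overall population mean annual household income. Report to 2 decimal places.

x̄_st = (Σ Nₕx̄ₕ) / (Σ Nₕ) = (936·30425.96 + 633·98645.39 + 420·101581.39) / 1989
= 133585414.23 / 1989 = 67162.0987... → 67162.10.

67162.10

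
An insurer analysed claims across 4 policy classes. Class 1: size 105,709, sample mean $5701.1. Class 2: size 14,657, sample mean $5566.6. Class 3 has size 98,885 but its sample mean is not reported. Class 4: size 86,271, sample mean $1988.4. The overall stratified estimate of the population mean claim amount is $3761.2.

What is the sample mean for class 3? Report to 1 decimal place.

2966.5

Σ Nₕx̄ₕ = N·μ, so 98885·x̄_3 = 305522·3761.2 − (105709·5701.1 + 14657·5566.6 + 86271·1988.4).
= 1149129346.4 − 855788492.5 = 293340853.9.
x̄_3 = 293340853.9 / 98885 = 2966.485... → 2966.5.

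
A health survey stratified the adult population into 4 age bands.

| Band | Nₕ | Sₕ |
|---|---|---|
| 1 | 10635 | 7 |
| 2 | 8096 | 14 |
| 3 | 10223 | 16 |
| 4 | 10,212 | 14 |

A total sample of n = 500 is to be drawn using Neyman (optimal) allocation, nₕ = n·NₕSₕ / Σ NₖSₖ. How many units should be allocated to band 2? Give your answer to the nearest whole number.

115

1: NₕSₕ = 10635·7 = 74445
2: NₕSₕ = 8096·14 = 113344
3: NₕSₕ = 10223·16 = 163568
4: NₕSₕ = 10212·14 = 142968
Σ NₕSₕ = 494325.
n_2 = 500·113344/494325 = 114.645... → 115.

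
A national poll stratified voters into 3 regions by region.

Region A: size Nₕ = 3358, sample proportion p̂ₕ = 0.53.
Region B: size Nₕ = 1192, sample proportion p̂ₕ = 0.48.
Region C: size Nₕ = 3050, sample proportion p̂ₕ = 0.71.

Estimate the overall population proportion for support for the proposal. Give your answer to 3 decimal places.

Wₕ = Nₕ/N with N = 7600: 0.4418, 0.1568, 0.4013.
p̂_st = 0.4418·0.53 + 0.1568·0.48 + 0.4013·0.71 ≈ 0.59439... → 0.594.

0.594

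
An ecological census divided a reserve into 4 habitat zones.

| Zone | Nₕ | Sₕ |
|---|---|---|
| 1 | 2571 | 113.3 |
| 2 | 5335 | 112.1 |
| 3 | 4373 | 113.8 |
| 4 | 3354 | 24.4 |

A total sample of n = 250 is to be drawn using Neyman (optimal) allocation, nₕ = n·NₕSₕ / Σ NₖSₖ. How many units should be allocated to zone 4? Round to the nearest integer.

Σ NₕSₕ = 2571·113.3 + 5335·112.1 + 4373·113.8 + 3354·24.4 = 1468832.8.
Share for 4: 81837.6/1468832.8 = 0.05572.
n_4 = 250 × 0.05572 = 13.929... → 14.

14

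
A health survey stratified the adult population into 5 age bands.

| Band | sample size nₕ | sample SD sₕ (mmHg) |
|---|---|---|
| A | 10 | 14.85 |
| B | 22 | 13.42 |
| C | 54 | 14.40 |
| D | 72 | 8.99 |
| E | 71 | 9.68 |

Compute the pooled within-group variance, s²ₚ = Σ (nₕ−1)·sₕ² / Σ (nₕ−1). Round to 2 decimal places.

A: (10−1)·14.85² = 9·220.5225 = 1984.7025
B: (22−1)·13.42² = 21·180.0964 = 3782.0244
C: (54−1)·14.40² = 53·207.36 = 10990.08
D: (72−1)·8.99² = 71·80.8201 = 5738.2271
E: (71−1)·9.68² = 70·93.7024 = 6559.168
Numerator = 29054.202; denominator = Σ(nₕ−1) = 224.
s²ₚ = 29054.202/224 = 129.7063... → 129.71.

129.71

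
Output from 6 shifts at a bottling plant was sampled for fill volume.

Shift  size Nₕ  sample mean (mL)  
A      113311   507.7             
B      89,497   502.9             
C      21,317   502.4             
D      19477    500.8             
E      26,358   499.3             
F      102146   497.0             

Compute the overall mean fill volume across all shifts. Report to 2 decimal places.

N = 113311 + 89497 + 21317 + 19477 + 26358 + 102146 = 372106.
The stratified mean weights each stratum mean by its population share Nₕ/N.
Σ Nₕx̄ₕ = 113311·507.7 + 89497·502.9 + 21317·502.4 + 19477·500.8 + 26358·499.3 + 102146·497.0 = 57527994.7 + 45008041.3 + 10709660.8 + 9754081.6 + 13160549.4 + 50766562 = 186926889.8.
Divide by N: 186926889.8 / 372106 = 502.3485... → 502.35.

502.35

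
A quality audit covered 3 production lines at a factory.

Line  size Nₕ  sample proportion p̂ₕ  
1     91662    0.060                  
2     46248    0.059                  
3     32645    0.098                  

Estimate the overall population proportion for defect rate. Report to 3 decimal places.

0.067

N = 91662 + 46248 + 32645 = 170555.
Overall proportion = Σ (Nₕ/N)·p̂ₕ.
Σ Nₕp̂ₕ = 5499.72 + 2728.632 + 3199.21 = 11427.562.
11427.562 / 170555 = 0.06700... → 0.067.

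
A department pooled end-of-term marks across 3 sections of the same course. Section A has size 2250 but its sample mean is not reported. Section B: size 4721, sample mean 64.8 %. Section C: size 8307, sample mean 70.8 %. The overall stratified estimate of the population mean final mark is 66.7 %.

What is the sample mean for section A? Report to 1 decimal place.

Σ Nₕx̄ₕ = N·μ, so 2250·x̄_A = 15278·66.7 − (4721·64.8 + 8307·70.8).
= 1019042.6 − 894056.4 = 124986.2.
x̄_A = 124986.2 / 2250 = 55.549... → 55.5.

55.5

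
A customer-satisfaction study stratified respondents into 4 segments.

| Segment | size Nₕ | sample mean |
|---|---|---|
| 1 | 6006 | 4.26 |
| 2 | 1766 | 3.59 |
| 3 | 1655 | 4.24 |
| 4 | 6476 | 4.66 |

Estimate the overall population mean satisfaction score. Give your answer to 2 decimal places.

4.35

N = 15903; weights Wₕ = Nₕ/N = (0.3777, 0.1110, 0.1041, 0.4072).
x̄_st = Σ Wₕ·x̄ₕ = 0.3777·4.26 + 0.1110·3.59 + 0.1041·4.24 + 0.4072·4.66 ≈ 4.3464...
→ 4.35.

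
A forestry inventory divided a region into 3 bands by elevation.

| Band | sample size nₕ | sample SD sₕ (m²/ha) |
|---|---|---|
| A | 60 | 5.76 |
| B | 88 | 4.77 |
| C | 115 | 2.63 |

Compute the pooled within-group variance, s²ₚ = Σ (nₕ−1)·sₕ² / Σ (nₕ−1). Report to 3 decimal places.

Degrees of freedom: 59 + 87 + 114 = 260.
Σ(nₕ−1)sₕ² = 59·33.1776 + 87·22.7529 + 114·6.9169 = 4725.5073.
s²ₚ = 4725.5073 / 260 = 18.17503... → 18.175.

18.175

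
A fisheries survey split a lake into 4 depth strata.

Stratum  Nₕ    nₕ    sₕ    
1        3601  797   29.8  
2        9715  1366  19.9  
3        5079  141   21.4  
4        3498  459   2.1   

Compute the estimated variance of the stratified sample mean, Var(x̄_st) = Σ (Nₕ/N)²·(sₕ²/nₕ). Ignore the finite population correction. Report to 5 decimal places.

N = 21893. Term for each stratum: Wₕ²sₕ²/nₕ.
Var(x̄_st) = 0.03014463 + 0.05708612 + 0.17480518 + 0.00024528 = 0.26228120 → 0.26228.

0.26228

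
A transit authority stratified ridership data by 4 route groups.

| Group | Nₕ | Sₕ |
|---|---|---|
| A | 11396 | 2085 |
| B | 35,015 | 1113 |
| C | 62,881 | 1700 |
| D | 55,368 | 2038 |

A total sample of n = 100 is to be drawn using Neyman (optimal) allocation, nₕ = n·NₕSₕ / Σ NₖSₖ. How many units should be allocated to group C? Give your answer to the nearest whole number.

38

A: NₕSₕ = 11396·2085 = 23760660
B: NₕSₕ = 35015·1113 = 38971695
C: NₕSₕ = 62881·1700 = 106897700
D: NₕSₕ = 55368·2038 = 112839984
Σ NₕSₕ = 282470039.
n_C = 100·106897700/282470039 = 37.844... → 38.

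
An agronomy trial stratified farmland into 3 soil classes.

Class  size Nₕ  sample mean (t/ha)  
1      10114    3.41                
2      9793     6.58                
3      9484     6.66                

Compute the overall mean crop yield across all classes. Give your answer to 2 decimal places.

x̄_st = (Σ Nₕx̄ₕ) / (Σ Nₕ) = (10114·3.41 + 9793·6.58 + 9484·6.66) / 29391
= 162090.12 / 29391 = 5.5150... → 5.51.

5.51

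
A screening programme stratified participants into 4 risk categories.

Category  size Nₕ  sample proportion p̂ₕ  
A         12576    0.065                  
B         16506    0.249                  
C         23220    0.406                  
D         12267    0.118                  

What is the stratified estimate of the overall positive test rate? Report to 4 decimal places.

0.2447

Wₕ = Nₕ/N with N = 64569: 0.1948, 0.2556, 0.3596, 0.1900.
p̂_st = 0.1948·0.065 + 0.2556·0.249 + 0.3596·0.406 + 0.1900·0.118 ≈ 0.244734... → 0.2447.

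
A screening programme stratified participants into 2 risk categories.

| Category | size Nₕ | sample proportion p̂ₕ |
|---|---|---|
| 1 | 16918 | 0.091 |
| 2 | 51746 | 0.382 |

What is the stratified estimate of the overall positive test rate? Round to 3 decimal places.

0.310

N = 16918 + 51746 = 68664.
Overall proportion = Σ (Nₕ/N)·p̂ₕ.
Σ Nₕp̂ₕ = 1539.538 + 19766.972 = 21306.51.
21306.51 / 68664 = 0.31030... → 0.310.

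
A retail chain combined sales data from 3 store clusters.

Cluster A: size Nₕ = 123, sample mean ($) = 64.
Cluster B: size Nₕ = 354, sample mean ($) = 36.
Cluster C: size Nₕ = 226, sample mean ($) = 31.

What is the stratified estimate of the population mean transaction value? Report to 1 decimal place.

x̄_st = (Σ Nₕx̄ₕ) / (Σ Nₕ) = (123·64 + 354·36 + 226·31) / 703
= 27622 / 703 = 39.292... → 39.3.

39.3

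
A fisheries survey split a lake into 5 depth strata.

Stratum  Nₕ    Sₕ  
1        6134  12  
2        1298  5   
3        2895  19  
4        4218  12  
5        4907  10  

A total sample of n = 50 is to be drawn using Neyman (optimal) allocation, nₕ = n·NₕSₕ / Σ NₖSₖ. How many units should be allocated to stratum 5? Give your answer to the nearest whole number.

1: NₕSₕ = 6134·12 = 73608
2: NₕSₕ = 1298·5 = 6490
3: NₕSₕ = 2895·19 = 55005
4: NₕSₕ = 4218·12 = 50616
5: NₕSₕ = 4907·10 = 49070
Σ NₕSₕ = 234789.
n_5 = 50·49070/234789 = 10.450... → 10.

10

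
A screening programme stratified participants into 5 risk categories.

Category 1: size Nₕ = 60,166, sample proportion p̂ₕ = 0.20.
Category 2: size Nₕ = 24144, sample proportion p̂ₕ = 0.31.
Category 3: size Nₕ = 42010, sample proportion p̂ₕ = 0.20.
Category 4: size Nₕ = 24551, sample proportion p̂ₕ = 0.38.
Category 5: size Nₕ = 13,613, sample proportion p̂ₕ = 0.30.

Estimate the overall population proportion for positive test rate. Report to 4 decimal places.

N = 60166 + 24144 + 42010 + 24551 + 13613 = 164484.
Overall proportion = Σ (Nₕ/N)·p̂ₕ.
Σ Nₕp̂ₕ = 12033.2 + 7484.64 + 8402 + 9329.38 + 4083.9 = 41333.12.
41333.12 / 164484 = 0.251290... → 0.2513.

0.2513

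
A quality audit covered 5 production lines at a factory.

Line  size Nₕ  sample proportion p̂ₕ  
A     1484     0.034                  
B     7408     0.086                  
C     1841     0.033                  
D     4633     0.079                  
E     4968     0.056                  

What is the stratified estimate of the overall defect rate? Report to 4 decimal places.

0.0685

N = 1484 + 7408 + 1841 + 4633 + 4968 = 20334.
Overall proportion = Σ (Nₕ/N)·p̂ₕ.
Σ Nₕp̂ₕ = 50.456 + 637.088 + 60.753 + 366.007 + 278.208 = 1392.512.
1392.512 / 20334 = 0.068482... → 0.0685.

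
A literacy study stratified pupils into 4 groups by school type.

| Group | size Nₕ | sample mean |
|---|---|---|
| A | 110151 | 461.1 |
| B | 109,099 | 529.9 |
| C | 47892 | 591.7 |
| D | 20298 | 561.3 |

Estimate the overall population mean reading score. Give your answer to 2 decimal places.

N = 110151 + 109099 + 47892 + 20298 = 287440.
Overall mean = Σ (Nₕ/N)·x̄ₕ — weight by population share, not a simple average.
Σ Nₕx̄ₕ = 110151·461.1 + 109099·529.9 + 47892·591.7 + 20298·561.3 = 50790626.1 + 57811560.1 + 28337696.4 + 11393267.4 = 148333150.
Divide by N: 148333150 / 287440 = 516.0491... → 516.05.

516.05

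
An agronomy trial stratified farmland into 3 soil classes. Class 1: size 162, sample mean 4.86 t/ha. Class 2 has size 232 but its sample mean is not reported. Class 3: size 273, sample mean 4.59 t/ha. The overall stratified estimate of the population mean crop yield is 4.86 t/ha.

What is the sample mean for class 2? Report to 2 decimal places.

N = 162 + 232 + 273 = 667.
Overall total = μ·N = 4.86·667 = 3241.62.
Subtract the known strata: 162·4.86 + 273·4.59 = 2040.39.
Remaining total for class 2: 3241.62 − 2040.39 = 1201.23.
Divide by its size: 1201.23 / 232 = 5.1777... → 5.18.

5.18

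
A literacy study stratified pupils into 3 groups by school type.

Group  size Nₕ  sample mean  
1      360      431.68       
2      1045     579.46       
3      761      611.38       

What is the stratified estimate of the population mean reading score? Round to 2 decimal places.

N = 2166; weights Wₕ = Nₕ/N = (0.1662, 0.4825, 0.3513).
x̄_st = Σ Wₕ·x̄ₕ = 0.1662·431.68 + 0.4825·579.46 + 0.3513·611.38 ≈ 566.1130...
→ 566.11.

566.11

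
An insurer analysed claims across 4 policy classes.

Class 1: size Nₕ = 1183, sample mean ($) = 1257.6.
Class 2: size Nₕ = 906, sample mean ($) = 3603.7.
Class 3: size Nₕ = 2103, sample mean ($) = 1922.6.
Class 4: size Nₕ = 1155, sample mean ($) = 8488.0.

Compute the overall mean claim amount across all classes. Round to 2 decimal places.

N = 1183 + 906 + 2103 + 1155 = 5347.
The stratified mean weights each stratum mean by its population share Nₕ/N.
Σ Nₕx̄ₕ = 1183·1257.6 + 906·3603.7 + 2103·1922.6 + 1155·8488.0 = 1487740.8 + 3264952.2 + 4043227.8 + 9803640 = 18599560.8.
Divide by N: 18599560.8 / 5347 = 3478.5040... → 3478.50.

3478.50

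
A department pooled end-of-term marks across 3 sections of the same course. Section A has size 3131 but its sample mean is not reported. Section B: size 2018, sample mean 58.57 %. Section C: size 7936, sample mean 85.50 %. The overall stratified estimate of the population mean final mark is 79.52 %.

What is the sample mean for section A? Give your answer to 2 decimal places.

77.87

Σ Nₕx̄ₕ = N·μ, so 3131·x̄_A = 13085·79.52 − (2018·58.57 + 7936·85.50).
= 1040519.2 − 796722.26 = 243796.94.
x̄_A = 243796.94 / 3131 = 77.8655... → 77.87.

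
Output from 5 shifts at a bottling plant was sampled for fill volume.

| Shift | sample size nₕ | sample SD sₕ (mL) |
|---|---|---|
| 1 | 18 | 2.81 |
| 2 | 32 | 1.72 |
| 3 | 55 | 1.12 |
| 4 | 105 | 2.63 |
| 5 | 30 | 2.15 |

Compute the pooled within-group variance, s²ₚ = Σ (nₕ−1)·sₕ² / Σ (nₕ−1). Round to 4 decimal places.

1: (18−1)·2.81² = 17·7.8961 = 134.2337
2: (32−1)·1.72² = 31·2.9584 = 91.7104
3: (55−1)·1.12² = 54·1.2544 = 67.7376
4: (105−1)·2.63² = 104·6.9169 = 719.3576
5: (30−1)·2.15² = 29·4.6225 = 134.0525
Numerator = 1147.0918; denominator = Σ(nₕ−1) = 235.
s²ₚ = 1147.0918/235 = 4.881242... → 4.8812.

4.8812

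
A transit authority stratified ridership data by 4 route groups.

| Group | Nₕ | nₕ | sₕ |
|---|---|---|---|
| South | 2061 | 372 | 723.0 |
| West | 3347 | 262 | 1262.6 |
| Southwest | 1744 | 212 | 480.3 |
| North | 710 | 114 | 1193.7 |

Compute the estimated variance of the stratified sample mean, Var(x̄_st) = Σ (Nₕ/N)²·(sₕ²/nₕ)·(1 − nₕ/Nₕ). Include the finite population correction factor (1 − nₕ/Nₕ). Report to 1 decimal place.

N = 7862. Term for each stratum: Wₕ²sₕ²/nₕ·(1−nₕ/Nₕ).
Var(x̄_st) = 79.1362 + 1016.4244 + 47.0358 + 85.5705 = 1228.1669 → 1228.2.

1228.2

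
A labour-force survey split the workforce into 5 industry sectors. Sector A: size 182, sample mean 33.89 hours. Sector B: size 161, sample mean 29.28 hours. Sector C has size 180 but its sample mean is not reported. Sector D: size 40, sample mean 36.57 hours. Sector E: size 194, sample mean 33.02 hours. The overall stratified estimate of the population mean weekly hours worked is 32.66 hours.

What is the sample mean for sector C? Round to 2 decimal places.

33.18

Σ Nₕx̄ₕ = N·μ, so 180·x̄_C = 757·32.66 − (182·33.89 + 161·29.28 + 40·36.57 + 194·33.02).
= 24723.62 − 18750.74 = 5972.88.
x̄_C = 5972.88 / 180 = 33.1827... → 33.18.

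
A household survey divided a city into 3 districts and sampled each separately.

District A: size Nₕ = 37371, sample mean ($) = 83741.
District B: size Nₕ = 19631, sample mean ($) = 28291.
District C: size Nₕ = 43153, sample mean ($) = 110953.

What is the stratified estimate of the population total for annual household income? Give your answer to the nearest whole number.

Population total = Σ Nₕ·x̄ₕ (each stratum's size times its mean).
37371·83741 + 19631·28291 + 43153·110953 = 3129484911 + 555380621 + 4787954809 = 8472820341.

8472820341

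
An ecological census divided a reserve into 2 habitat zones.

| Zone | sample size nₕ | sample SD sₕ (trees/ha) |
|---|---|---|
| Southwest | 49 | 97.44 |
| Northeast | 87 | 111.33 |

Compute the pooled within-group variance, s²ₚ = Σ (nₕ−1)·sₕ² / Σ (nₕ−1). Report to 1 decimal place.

Degrees of freedom: 48 + 86 = 134.
Σ(nₕ−1)sₕ² = 48·9494.5536 + 86·12394.3689 = 1521654.2982.
s²ₚ = 1521654.2982 / 134 = 11355.629... → 11355.6.

11355.6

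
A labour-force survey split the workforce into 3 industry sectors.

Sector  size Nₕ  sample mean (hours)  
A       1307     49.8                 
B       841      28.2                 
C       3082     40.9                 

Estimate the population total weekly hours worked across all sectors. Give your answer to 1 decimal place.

214858.6

Population total = Σ Nₕ·x̄ₕ (each stratum's size times its mean).
1307·49.8 + 841·28.2 + 3082·40.9 = 65088.6 + 23716.2 + 126053.8 = 214858.6.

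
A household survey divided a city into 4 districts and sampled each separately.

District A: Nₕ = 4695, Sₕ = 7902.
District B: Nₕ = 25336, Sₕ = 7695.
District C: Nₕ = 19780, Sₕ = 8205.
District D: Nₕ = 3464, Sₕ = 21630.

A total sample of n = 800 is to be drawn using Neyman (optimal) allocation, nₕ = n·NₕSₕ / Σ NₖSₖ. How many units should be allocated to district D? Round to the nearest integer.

128

A: NₕSₕ = 4695·7902 = 37099890
B: NₕSₕ = 25336·7695 = 194960520
C: NₕSₕ = 19780·8205 = 162294900
D: NₕSₕ = 3464·21630 = 74926320
Σ NₕSₕ = 469281630.
n_D = 800·74926320/469281630 = 127.729... → 128.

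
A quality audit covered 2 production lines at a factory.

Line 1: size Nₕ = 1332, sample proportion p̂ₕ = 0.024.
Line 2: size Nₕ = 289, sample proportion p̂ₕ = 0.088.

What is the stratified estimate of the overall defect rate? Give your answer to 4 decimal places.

N = 1332 + 289 = 1621.
Overall proportion = Σ (Nₕ/N)·p̂ₕ.
Σ Nₕp̂ₕ = 31.968 + 25.432 = 57.4.
57.4 / 1621 = 0.035410... → 0.0354.

0.0354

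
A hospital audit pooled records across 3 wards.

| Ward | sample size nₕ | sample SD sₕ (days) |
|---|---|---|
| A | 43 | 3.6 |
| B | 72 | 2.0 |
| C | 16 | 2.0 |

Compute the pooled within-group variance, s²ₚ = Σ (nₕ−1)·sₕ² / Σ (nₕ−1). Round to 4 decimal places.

A: (43−1)·3.6² = 42·12.96 = 544.32
B: (72−1)·2.0² = 71·4 = 284
C: (16−1)·2.0² = 15·4 = 60
Numerator = 888.32; denominator = Σ(nₕ−1) = 128.
s²ₚ = 888.32/128 = 6.94 → 6.9400.

6.9400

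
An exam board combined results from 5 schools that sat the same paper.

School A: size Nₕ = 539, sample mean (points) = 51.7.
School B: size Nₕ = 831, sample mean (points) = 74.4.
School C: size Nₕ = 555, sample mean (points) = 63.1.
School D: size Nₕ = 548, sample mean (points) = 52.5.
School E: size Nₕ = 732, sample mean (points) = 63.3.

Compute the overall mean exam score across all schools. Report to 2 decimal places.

x̄_st = (Σ Nₕx̄ₕ) / (Σ Nₕ) = (539·51.7 + 831·74.4 + 555·63.1 + 548·52.5 + 732·63.3) / 3205
= 199818.8 / 3205 = 62.3460... → 62.35.

62.35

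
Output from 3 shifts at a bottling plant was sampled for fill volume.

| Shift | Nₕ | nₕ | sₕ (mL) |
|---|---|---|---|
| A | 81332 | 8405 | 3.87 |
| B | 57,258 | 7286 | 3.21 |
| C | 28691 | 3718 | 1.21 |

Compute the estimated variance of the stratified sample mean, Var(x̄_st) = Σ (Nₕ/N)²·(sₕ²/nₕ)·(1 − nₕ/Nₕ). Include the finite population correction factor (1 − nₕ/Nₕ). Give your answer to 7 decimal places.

0.0005324

N = 167281; Wₕ = Nₕ/N.
shift A: (81332/167281)²·3.87²/8405·(1 − 8405/81332) = 0.0003776946
shift B: (57258/167281)²·3.21²/7286·(1 − 7286/57258) = 0.0001446074
shift C: (28691/167281)²·1.21²/3718·(1 − 3718/28691) = 0.0000100829
Sum = 0.0005323849 → 0.0005324.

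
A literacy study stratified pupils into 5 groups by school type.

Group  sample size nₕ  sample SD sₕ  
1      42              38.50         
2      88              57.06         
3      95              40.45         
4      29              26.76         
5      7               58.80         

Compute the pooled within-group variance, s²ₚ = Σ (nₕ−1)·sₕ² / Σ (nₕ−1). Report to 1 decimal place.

2104.0

1: (42−1)·38.50² = 41·1482.25 = 60772.25
2: (88−1)·57.06² = 87·3255.8436 = 283258.3932
3: (95−1)·40.45² = 94·1636.2025 = 153803.035
4: (29−1)·26.76² = 28·716.0976 = 20050.7328
5: (7−1)·58.80² = 6·3457.44 = 20744.64
Numerator = 538629.051; denominator = Σ(nₕ−1) = 256.
s²ₚ = 538629.051/256 = 2104.020... → 2104.0.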